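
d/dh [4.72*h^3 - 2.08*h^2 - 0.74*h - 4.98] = 14.16*h^2 - 4.16*h - 0.74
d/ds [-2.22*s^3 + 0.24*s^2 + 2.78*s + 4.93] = -6.66*s^2 + 0.48*s + 2.78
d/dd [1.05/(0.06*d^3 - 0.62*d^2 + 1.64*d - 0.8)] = (-0.189*d^2 + 1.302*d - 1.722)/(0.06*d^3 - 0.62*d^2 + 1.64*d - 0.8)^2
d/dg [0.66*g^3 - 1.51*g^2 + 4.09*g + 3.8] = 1.98*g^2 - 3.02*g + 4.09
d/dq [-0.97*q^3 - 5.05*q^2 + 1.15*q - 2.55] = -2.91*q^2 - 10.1*q + 1.15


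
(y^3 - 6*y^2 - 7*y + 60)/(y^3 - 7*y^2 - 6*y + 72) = (y - 5)/(y - 6)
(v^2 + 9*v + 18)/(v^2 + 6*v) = (v + 3)/v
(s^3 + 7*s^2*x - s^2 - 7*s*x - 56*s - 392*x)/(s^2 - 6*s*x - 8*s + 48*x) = (-s^2 - 7*s*x - 7*s - 49*x)/(-s + 6*x)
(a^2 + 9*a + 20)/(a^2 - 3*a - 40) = (a + 4)/(a - 8)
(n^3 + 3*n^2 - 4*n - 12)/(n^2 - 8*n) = (n^3 + 3*n^2 - 4*n - 12)/(n*(n - 8))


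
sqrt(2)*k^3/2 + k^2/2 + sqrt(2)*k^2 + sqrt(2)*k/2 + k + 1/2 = (k + 1)*(k + sqrt(2)/2)*(sqrt(2)*k/2 + sqrt(2)/2)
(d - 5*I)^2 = d^2 - 10*I*d - 25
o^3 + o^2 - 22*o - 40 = (o - 5)*(o + 2)*(o + 4)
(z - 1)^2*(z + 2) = z^3 - 3*z + 2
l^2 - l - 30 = (l - 6)*(l + 5)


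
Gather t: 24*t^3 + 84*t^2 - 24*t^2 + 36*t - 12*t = 24*t^3 + 60*t^2 + 24*t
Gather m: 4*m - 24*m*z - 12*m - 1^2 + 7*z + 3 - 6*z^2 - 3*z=m*(-24*z - 8) - 6*z^2 + 4*z + 2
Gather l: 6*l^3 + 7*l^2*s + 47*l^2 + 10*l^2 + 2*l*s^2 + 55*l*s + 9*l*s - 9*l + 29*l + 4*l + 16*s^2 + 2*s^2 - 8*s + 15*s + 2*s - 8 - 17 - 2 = 6*l^3 + l^2*(7*s + 57) + l*(2*s^2 + 64*s + 24) + 18*s^2 + 9*s - 27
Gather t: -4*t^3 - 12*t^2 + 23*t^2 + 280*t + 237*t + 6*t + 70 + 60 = -4*t^3 + 11*t^2 + 523*t + 130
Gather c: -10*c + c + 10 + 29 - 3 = 36 - 9*c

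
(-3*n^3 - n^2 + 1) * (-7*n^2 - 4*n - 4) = 21*n^5 + 19*n^4 + 16*n^3 - 3*n^2 - 4*n - 4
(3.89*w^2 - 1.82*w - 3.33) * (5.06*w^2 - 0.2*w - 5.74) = 19.6834*w^4 - 9.9872*w^3 - 38.8144*w^2 + 11.1128*w + 19.1142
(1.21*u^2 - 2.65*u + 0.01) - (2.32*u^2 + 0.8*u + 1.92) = -1.11*u^2 - 3.45*u - 1.91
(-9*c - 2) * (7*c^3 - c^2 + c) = -63*c^4 - 5*c^3 - 7*c^2 - 2*c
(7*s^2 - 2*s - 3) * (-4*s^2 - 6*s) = -28*s^4 - 34*s^3 + 24*s^2 + 18*s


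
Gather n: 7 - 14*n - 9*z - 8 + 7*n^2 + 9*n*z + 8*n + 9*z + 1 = 7*n^2 + n*(9*z - 6)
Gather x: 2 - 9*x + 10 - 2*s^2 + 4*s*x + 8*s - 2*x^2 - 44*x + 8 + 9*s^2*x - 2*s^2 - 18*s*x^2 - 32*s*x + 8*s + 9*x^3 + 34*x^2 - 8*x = -4*s^2 + 16*s + 9*x^3 + x^2*(32 - 18*s) + x*(9*s^2 - 28*s - 61) + 20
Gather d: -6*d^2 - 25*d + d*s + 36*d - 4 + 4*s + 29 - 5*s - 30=-6*d^2 + d*(s + 11) - s - 5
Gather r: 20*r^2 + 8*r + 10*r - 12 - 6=20*r^2 + 18*r - 18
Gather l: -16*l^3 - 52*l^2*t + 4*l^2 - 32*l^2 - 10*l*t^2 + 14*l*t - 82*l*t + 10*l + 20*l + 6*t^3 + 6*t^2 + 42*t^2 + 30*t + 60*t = -16*l^3 + l^2*(-52*t - 28) + l*(-10*t^2 - 68*t + 30) + 6*t^3 + 48*t^2 + 90*t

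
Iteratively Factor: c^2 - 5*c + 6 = (c - 3)*(c - 2)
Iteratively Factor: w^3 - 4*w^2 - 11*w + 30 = (w - 5)*(w^2 + w - 6) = (w - 5)*(w - 2)*(w + 3)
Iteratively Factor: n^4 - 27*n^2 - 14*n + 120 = (n - 2)*(n^3 + 2*n^2 - 23*n - 60) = (n - 2)*(n + 4)*(n^2 - 2*n - 15) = (n - 5)*(n - 2)*(n + 4)*(n + 3)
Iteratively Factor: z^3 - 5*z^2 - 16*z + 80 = (z - 4)*(z^2 - z - 20) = (z - 4)*(z + 4)*(z - 5)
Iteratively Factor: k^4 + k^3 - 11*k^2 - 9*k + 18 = (k + 2)*(k^3 - k^2 - 9*k + 9) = (k - 1)*(k + 2)*(k^2 - 9) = (k - 3)*(k - 1)*(k + 2)*(k + 3)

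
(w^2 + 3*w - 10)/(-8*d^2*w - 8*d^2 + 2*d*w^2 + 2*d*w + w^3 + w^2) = (w^2 + 3*w - 10)/(-8*d^2*w - 8*d^2 + 2*d*w^2 + 2*d*w + w^3 + w^2)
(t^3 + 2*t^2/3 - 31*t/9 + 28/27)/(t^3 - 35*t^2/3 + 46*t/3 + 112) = (9*t^2 - 15*t + 4)/(9*(t^2 - 14*t + 48))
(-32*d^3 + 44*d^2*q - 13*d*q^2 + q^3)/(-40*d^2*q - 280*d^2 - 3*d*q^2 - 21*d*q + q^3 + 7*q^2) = (4*d^2 - 5*d*q + q^2)/(5*d*q + 35*d + q^2 + 7*q)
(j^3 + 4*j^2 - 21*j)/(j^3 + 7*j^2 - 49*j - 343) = j*(j - 3)/(j^2 - 49)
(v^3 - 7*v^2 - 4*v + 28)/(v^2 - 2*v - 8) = (v^2 - 9*v + 14)/(v - 4)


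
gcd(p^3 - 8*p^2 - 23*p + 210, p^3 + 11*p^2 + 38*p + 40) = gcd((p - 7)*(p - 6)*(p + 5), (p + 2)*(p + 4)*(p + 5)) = p + 5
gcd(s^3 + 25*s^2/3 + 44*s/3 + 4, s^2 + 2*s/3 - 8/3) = s + 2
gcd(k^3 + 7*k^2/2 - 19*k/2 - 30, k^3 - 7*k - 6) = k - 3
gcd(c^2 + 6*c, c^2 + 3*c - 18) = c + 6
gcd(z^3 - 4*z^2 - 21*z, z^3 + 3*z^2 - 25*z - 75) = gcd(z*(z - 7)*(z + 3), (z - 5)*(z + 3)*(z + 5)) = z + 3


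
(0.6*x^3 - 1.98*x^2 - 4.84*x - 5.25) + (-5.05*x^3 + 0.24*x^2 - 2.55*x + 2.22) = -4.45*x^3 - 1.74*x^2 - 7.39*x - 3.03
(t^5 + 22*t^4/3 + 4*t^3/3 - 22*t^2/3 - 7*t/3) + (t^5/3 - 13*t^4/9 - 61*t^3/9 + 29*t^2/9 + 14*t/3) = 4*t^5/3 + 53*t^4/9 - 49*t^3/9 - 37*t^2/9 + 7*t/3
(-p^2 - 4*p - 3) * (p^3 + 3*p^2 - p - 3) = -p^5 - 7*p^4 - 14*p^3 - 2*p^2 + 15*p + 9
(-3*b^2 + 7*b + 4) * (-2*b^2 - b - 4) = 6*b^4 - 11*b^3 - 3*b^2 - 32*b - 16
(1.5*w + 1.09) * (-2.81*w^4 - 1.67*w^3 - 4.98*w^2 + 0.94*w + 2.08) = -4.215*w^5 - 5.5679*w^4 - 9.2903*w^3 - 4.0182*w^2 + 4.1446*w + 2.2672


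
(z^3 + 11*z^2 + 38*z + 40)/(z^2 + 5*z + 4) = (z^2 + 7*z + 10)/(z + 1)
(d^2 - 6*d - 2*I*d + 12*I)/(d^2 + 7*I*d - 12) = (d^2 - 6*d - 2*I*d + 12*I)/(d^2 + 7*I*d - 12)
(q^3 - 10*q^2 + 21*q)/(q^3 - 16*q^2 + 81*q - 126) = q/(q - 6)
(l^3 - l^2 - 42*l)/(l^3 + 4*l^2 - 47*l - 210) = l/(l + 5)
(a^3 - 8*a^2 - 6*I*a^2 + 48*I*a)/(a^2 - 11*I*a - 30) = a*(a - 8)/(a - 5*I)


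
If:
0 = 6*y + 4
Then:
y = -2/3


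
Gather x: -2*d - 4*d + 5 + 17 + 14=36 - 6*d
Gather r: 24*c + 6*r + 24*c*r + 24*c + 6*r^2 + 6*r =48*c + 6*r^2 + r*(24*c + 12)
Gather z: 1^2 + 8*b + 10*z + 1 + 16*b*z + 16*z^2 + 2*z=8*b + 16*z^2 + z*(16*b + 12) + 2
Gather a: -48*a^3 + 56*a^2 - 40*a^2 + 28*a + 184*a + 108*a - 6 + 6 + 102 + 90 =-48*a^3 + 16*a^2 + 320*a + 192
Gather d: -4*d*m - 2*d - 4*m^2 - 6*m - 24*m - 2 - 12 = d*(-4*m - 2) - 4*m^2 - 30*m - 14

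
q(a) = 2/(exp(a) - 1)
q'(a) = -2*exp(a)/(exp(a) - 1)^2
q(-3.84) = -2.04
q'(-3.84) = -0.04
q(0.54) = 2.79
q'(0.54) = -6.69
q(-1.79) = -2.40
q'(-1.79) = -0.48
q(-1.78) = -2.41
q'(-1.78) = -0.49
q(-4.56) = -2.02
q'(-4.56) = -0.02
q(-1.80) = -2.40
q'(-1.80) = -0.47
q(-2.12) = -2.27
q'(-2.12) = -0.31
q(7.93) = 0.00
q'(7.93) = -0.00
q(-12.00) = -2.00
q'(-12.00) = 0.00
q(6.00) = 0.00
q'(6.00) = 0.00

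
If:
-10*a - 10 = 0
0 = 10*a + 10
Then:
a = -1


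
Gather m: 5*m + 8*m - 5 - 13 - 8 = 13*m - 26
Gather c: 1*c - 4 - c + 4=0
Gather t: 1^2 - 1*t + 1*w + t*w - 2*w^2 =t*(w - 1) - 2*w^2 + w + 1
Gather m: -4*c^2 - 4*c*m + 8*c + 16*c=-4*c^2 - 4*c*m + 24*c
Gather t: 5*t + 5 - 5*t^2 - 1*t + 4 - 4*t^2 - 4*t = 9 - 9*t^2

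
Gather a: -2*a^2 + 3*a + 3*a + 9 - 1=-2*a^2 + 6*a + 8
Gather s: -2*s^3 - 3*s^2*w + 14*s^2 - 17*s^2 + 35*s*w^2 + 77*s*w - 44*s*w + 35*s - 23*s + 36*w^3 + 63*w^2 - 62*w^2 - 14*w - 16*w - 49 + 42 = -2*s^3 + s^2*(-3*w - 3) + s*(35*w^2 + 33*w + 12) + 36*w^3 + w^2 - 30*w - 7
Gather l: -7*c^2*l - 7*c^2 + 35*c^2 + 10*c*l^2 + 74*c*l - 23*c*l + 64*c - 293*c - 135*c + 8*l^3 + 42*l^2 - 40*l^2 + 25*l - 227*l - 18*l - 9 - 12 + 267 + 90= 28*c^2 - 364*c + 8*l^3 + l^2*(10*c + 2) + l*(-7*c^2 + 51*c - 220) + 336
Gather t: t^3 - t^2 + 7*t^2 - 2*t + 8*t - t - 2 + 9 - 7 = t^3 + 6*t^2 + 5*t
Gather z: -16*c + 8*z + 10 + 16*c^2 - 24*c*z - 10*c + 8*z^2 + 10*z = 16*c^2 - 26*c + 8*z^2 + z*(18 - 24*c) + 10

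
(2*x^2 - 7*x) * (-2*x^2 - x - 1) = -4*x^4 + 12*x^3 + 5*x^2 + 7*x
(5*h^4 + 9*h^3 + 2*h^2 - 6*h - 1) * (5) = 25*h^4 + 45*h^3 + 10*h^2 - 30*h - 5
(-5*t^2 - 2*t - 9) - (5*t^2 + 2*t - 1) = -10*t^2 - 4*t - 8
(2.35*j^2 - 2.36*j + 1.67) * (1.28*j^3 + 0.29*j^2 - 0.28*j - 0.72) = 3.008*j^5 - 2.3393*j^4 + 0.7952*j^3 - 0.5469*j^2 + 1.2316*j - 1.2024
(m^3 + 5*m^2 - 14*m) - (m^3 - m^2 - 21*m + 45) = 6*m^2 + 7*m - 45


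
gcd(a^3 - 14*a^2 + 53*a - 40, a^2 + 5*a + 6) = 1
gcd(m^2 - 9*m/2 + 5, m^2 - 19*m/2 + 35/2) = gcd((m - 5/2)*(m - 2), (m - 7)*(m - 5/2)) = m - 5/2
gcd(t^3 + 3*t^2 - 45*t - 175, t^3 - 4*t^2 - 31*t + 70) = t^2 - 2*t - 35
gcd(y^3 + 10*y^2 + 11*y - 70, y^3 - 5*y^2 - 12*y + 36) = y - 2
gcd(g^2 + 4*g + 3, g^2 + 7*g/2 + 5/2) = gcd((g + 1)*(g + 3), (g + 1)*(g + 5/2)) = g + 1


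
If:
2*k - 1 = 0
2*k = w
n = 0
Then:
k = 1/2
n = 0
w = 1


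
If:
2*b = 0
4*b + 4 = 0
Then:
No Solution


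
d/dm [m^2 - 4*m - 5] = 2*m - 4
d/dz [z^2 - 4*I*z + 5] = 2*z - 4*I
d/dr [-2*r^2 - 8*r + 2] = -4*r - 8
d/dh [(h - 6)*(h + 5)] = 2*h - 1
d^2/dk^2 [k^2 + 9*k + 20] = 2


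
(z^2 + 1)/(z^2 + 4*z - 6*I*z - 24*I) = (z^2 + 1)/(z^2 + z*(4 - 6*I) - 24*I)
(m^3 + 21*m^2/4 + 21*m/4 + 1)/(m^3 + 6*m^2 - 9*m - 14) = (m^2 + 17*m/4 + 1)/(m^2 + 5*m - 14)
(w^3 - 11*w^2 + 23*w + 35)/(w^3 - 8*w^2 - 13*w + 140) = (w + 1)/(w + 4)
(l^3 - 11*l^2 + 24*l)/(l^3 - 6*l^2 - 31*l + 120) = l/(l + 5)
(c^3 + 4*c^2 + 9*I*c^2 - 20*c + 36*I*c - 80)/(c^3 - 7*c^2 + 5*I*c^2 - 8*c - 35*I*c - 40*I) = (c^2 + 4*c*(1 + I) + 16*I)/(c^2 - 7*c - 8)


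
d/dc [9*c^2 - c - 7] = 18*c - 1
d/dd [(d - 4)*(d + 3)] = 2*d - 1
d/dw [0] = 0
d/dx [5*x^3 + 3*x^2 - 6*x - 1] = 15*x^2 + 6*x - 6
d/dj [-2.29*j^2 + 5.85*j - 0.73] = 5.85 - 4.58*j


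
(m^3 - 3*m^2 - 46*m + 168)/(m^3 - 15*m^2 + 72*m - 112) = (m^2 + m - 42)/(m^2 - 11*m + 28)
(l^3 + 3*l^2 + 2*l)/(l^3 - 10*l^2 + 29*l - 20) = l*(l^2 + 3*l + 2)/(l^3 - 10*l^2 + 29*l - 20)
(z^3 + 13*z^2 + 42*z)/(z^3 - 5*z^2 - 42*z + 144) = z*(z + 7)/(z^2 - 11*z + 24)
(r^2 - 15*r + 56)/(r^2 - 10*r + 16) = (r - 7)/(r - 2)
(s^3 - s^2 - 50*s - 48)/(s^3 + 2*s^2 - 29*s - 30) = (s - 8)/(s - 5)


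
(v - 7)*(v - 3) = v^2 - 10*v + 21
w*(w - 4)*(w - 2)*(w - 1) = w^4 - 7*w^3 + 14*w^2 - 8*w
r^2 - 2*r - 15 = (r - 5)*(r + 3)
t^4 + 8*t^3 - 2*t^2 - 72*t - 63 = (t - 3)*(t + 1)*(t + 3)*(t + 7)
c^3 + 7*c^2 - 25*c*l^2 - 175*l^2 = (c + 7)*(c - 5*l)*(c + 5*l)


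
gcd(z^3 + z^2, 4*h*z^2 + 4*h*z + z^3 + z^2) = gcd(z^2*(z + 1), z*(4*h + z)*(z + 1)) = z^2 + z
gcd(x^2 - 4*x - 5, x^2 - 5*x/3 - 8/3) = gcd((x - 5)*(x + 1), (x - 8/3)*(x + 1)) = x + 1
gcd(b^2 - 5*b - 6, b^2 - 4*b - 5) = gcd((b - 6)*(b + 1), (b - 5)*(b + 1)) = b + 1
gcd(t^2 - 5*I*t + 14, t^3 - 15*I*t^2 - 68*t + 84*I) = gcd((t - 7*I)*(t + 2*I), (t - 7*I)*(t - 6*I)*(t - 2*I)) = t - 7*I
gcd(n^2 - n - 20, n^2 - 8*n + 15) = n - 5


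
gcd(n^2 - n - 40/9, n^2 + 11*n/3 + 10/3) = n + 5/3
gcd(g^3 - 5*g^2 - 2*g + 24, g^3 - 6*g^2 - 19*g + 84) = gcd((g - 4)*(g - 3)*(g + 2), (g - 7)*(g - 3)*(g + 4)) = g - 3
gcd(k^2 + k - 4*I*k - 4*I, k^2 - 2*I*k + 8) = k - 4*I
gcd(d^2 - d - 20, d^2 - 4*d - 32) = d + 4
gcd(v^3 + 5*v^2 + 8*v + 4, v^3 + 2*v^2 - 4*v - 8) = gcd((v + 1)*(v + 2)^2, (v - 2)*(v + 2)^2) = v^2 + 4*v + 4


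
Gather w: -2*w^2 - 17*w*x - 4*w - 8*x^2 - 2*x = -2*w^2 + w*(-17*x - 4) - 8*x^2 - 2*x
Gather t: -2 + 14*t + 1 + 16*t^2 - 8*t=16*t^2 + 6*t - 1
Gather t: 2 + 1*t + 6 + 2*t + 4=3*t + 12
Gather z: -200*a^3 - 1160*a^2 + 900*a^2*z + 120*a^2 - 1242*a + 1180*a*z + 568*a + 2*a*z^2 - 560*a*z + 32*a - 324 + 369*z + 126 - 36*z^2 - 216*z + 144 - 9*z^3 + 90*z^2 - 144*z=-200*a^3 - 1040*a^2 - 642*a - 9*z^3 + z^2*(2*a + 54) + z*(900*a^2 + 620*a + 9) - 54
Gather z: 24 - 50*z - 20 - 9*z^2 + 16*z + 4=-9*z^2 - 34*z + 8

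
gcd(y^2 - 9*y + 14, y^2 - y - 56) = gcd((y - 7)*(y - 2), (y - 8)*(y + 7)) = 1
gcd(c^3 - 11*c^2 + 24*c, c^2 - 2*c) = c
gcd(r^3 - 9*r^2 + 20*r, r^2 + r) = r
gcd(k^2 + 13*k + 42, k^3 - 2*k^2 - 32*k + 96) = k + 6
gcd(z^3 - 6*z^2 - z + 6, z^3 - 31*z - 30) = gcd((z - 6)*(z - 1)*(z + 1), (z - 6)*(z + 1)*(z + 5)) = z^2 - 5*z - 6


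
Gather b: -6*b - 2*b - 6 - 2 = -8*b - 8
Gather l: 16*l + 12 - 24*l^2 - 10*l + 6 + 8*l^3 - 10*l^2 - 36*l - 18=8*l^3 - 34*l^2 - 30*l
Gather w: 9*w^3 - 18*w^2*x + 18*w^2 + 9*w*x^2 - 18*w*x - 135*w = 9*w^3 + w^2*(18 - 18*x) + w*(9*x^2 - 18*x - 135)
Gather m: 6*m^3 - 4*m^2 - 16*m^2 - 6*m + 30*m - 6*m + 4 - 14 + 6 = 6*m^3 - 20*m^2 + 18*m - 4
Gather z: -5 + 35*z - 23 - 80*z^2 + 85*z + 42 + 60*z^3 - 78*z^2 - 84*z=60*z^3 - 158*z^2 + 36*z + 14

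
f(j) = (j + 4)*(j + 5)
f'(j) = 2*j + 9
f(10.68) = 230.18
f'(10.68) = 30.36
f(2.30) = 45.99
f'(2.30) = 13.60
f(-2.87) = 2.41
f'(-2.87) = 3.26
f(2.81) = 53.19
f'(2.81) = 14.62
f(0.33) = 23.08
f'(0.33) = 9.66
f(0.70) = 26.79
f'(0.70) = 10.40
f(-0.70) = 14.19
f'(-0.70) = 7.60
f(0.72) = 27.00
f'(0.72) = 10.44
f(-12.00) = 56.00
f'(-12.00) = -15.00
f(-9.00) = 20.00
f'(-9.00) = -9.00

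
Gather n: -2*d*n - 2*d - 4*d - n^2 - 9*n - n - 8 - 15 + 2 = -6*d - n^2 + n*(-2*d - 10) - 21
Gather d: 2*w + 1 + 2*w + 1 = 4*w + 2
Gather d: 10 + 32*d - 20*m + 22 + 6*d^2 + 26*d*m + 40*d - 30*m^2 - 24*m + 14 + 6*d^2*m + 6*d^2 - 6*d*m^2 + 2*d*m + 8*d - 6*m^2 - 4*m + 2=d^2*(6*m + 12) + d*(-6*m^2 + 28*m + 80) - 36*m^2 - 48*m + 48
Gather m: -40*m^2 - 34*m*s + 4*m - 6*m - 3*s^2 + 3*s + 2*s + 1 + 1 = -40*m^2 + m*(-34*s - 2) - 3*s^2 + 5*s + 2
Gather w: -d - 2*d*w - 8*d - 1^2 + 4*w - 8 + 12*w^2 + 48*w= -9*d + 12*w^2 + w*(52 - 2*d) - 9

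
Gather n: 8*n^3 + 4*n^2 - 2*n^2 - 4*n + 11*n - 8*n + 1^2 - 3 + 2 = 8*n^3 + 2*n^2 - n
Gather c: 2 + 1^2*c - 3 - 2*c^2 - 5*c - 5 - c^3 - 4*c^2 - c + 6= -c^3 - 6*c^2 - 5*c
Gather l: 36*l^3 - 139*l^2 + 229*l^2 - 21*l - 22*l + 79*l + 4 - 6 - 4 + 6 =36*l^3 + 90*l^2 + 36*l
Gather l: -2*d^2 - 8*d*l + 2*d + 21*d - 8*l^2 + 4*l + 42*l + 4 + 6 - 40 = -2*d^2 + 23*d - 8*l^2 + l*(46 - 8*d) - 30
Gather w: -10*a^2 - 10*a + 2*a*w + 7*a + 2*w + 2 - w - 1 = -10*a^2 - 3*a + w*(2*a + 1) + 1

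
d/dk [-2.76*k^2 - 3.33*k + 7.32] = -5.52*k - 3.33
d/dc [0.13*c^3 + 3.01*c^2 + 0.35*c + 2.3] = 0.39*c^2 + 6.02*c + 0.35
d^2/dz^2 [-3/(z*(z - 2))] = 6*(-3*z^2 + 6*z - 4)/(z^3*(z^3 - 6*z^2 + 12*z - 8))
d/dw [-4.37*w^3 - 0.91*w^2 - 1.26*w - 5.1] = -13.11*w^2 - 1.82*w - 1.26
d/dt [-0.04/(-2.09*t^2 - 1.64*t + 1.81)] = (-0.1672*t - 0.0656)/(2.09*t^2 + 1.64*t - 1.81)^2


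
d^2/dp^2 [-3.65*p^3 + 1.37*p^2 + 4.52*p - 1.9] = 2.74 - 21.9*p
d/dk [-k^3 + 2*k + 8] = 2 - 3*k^2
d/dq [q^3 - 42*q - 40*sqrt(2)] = 3*q^2 - 42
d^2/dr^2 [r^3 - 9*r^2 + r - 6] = 6*r - 18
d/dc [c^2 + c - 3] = 2*c + 1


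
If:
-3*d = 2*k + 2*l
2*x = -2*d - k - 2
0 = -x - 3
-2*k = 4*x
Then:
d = -1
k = 6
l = -9/2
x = -3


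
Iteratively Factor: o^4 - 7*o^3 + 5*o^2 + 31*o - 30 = (o - 1)*(o^3 - 6*o^2 - o + 30) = (o - 1)*(o + 2)*(o^2 - 8*o + 15) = (o - 3)*(o - 1)*(o + 2)*(o - 5)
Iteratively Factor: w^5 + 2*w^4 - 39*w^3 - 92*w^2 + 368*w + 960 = (w - 5)*(w^4 + 7*w^3 - 4*w^2 - 112*w - 192) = (w - 5)*(w + 4)*(w^3 + 3*w^2 - 16*w - 48) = (w - 5)*(w - 4)*(w + 4)*(w^2 + 7*w + 12) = (w - 5)*(w - 4)*(w + 4)^2*(w + 3)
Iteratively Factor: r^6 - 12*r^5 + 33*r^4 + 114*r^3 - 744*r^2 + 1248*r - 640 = (r + 4)*(r^5 - 16*r^4 + 97*r^3 - 274*r^2 + 352*r - 160) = (r - 4)*(r + 4)*(r^4 - 12*r^3 + 49*r^2 - 78*r + 40) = (r - 4)^2*(r + 4)*(r^3 - 8*r^2 + 17*r - 10) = (r - 5)*(r - 4)^2*(r + 4)*(r^2 - 3*r + 2) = (r - 5)*(r - 4)^2*(r - 2)*(r + 4)*(r - 1)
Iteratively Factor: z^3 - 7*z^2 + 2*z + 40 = (z - 5)*(z^2 - 2*z - 8) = (z - 5)*(z - 4)*(z + 2)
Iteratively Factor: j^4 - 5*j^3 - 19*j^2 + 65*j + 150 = (j - 5)*(j^3 - 19*j - 30) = (j - 5)*(j + 2)*(j^2 - 2*j - 15) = (j - 5)^2*(j + 2)*(j + 3)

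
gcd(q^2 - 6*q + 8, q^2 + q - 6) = q - 2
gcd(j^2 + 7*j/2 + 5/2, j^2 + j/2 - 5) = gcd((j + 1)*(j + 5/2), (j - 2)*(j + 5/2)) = j + 5/2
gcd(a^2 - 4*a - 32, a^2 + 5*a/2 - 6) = a + 4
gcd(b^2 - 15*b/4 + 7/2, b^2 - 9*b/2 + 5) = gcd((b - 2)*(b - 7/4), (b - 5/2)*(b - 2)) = b - 2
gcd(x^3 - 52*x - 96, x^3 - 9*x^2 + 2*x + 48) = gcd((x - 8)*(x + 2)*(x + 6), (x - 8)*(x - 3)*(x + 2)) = x^2 - 6*x - 16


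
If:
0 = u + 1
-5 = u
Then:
No Solution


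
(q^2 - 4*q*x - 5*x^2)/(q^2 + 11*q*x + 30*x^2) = (q^2 - 4*q*x - 5*x^2)/(q^2 + 11*q*x + 30*x^2)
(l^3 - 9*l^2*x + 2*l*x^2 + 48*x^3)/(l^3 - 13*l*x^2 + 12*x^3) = (-l^2 + 6*l*x + 16*x^2)/(-l^2 - 3*l*x + 4*x^2)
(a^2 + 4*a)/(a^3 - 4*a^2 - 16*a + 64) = a/(a^2 - 8*a + 16)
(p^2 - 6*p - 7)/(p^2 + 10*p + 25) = (p^2 - 6*p - 7)/(p^2 + 10*p + 25)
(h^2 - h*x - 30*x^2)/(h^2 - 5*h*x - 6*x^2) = (h + 5*x)/(h + x)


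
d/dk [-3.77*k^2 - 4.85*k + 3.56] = -7.54*k - 4.85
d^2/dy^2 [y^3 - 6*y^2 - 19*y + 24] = 6*y - 12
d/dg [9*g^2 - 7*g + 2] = 18*g - 7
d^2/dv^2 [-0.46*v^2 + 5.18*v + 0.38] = -0.920000000000000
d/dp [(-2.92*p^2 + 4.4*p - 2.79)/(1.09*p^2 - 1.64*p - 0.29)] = (-0.00720000000000098*p^2 + 7.7758*p - 5.8516)/(1.1881*p^4 - 3.5752*p^3 + 2.0574*p^2 + 0.9512*p + 0.0841)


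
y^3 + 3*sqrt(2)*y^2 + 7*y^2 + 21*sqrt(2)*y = y*(y + 7)*(y + 3*sqrt(2))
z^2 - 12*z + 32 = (z - 8)*(z - 4)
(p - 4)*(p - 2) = p^2 - 6*p + 8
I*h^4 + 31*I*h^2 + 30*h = h*(h - 5*I)*(h + 6*I)*(I*h + 1)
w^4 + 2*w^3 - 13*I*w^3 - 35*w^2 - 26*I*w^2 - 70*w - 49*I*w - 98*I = (w + 2)*(w - 7*I)^2*(w + I)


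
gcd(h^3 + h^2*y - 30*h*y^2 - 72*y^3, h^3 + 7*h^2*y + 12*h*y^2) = h^2 + 7*h*y + 12*y^2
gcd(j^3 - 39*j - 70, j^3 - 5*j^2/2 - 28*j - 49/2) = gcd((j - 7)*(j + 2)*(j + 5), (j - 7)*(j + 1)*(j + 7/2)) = j - 7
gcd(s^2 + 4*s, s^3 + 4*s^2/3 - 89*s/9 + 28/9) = s + 4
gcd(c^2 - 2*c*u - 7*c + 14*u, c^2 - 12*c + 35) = c - 7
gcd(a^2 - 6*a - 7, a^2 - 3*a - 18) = 1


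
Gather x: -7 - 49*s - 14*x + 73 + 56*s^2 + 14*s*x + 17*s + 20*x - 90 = 56*s^2 - 32*s + x*(14*s + 6) - 24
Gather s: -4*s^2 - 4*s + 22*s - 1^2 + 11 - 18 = -4*s^2 + 18*s - 8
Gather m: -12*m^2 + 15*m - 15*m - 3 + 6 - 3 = -12*m^2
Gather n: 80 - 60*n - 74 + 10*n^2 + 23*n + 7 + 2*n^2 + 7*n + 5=12*n^2 - 30*n + 18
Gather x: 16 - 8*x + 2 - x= 18 - 9*x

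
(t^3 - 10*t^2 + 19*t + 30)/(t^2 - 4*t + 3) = (t^3 - 10*t^2 + 19*t + 30)/(t^2 - 4*t + 3)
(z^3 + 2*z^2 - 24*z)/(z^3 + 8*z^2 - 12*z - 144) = z/(z + 6)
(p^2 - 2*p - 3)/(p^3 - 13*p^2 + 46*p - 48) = (p + 1)/(p^2 - 10*p + 16)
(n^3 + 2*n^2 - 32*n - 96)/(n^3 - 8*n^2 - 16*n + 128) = (n^2 - 2*n - 24)/(n^2 - 12*n + 32)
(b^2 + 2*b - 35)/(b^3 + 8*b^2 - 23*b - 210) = 1/(b + 6)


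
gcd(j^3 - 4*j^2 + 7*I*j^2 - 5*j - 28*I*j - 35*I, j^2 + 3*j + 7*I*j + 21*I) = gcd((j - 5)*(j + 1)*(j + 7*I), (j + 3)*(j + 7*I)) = j + 7*I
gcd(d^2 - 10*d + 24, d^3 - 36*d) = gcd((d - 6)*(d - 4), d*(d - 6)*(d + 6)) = d - 6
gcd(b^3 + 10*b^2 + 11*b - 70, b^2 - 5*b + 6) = b - 2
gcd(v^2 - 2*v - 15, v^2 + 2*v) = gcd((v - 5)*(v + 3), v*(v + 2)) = 1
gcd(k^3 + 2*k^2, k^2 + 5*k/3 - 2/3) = k + 2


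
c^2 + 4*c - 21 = (c - 3)*(c + 7)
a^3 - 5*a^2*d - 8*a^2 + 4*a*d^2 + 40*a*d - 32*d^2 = (a - 8)*(a - 4*d)*(a - d)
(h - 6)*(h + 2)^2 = h^3 - 2*h^2 - 20*h - 24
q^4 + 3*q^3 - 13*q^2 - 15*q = q*(q - 3)*(q + 1)*(q + 5)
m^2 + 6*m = m*(m + 6)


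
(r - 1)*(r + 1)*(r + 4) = r^3 + 4*r^2 - r - 4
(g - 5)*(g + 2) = g^2 - 3*g - 10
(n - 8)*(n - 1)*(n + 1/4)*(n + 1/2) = n^4 - 33*n^3/4 + 11*n^2/8 + 39*n/8 + 1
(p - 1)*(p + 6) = p^2 + 5*p - 6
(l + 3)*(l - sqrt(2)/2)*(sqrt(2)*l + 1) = sqrt(2)*l^3 + 3*sqrt(2)*l^2 - sqrt(2)*l/2 - 3*sqrt(2)/2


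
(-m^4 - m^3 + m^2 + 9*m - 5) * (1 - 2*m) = 2*m^5 + m^4 - 3*m^3 - 17*m^2 + 19*m - 5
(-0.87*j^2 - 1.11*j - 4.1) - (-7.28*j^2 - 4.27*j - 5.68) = 6.41*j^2 + 3.16*j + 1.58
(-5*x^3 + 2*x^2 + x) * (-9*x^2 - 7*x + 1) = 45*x^5 + 17*x^4 - 28*x^3 - 5*x^2 + x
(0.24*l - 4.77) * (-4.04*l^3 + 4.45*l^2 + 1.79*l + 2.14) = -0.9696*l^4 + 20.3388*l^3 - 20.7969*l^2 - 8.0247*l - 10.2078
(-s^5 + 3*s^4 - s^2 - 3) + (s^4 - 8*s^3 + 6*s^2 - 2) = -s^5 + 4*s^4 - 8*s^3 + 5*s^2 - 5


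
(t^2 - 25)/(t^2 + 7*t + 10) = (t - 5)/(t + 2)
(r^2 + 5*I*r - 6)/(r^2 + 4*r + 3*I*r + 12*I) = (r + 2*I)/(r + 4)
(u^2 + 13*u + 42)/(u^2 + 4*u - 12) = (u + 7)/(u - 2)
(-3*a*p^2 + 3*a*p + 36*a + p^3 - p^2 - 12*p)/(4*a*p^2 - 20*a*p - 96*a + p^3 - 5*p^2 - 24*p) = (-3*a*p + 12*a + p^2 - 4*p)/(4*a*p - 32*a + p^2 - 8*p)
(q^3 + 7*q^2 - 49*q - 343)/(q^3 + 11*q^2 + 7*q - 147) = (q - 7)/(q - 3)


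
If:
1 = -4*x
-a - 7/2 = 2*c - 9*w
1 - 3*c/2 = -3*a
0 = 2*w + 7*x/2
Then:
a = -43/240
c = 37/120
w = 7/16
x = -1/4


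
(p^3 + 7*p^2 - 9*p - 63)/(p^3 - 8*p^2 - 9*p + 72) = (p + 7)/(p - 8)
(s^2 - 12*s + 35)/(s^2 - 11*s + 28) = (s - 5)/(s - 4)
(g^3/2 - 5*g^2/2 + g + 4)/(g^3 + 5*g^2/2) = (g^3 - 5*g^2 + 2*g + 8)/(g^2*(2*g + 5))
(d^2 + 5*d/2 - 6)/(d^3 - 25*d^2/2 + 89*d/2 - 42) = (d + 4)/(d^2 - 11*d + 28)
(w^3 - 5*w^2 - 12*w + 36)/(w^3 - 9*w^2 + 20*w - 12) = (w + 3)/(w - 1)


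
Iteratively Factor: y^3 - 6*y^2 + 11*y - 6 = (y - 1)*(y^2 - 5*y + 6) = (y - 3)*(y - 1)*(y - 2)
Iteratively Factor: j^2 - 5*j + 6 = (j - 2)*(j - 3)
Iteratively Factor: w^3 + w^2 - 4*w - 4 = (w - 2)*(w^2 + 3*w + 2) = (w - 2)*(w + 2)*(w + 1)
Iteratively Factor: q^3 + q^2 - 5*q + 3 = (q - 1)*(q^2 + 2*q - 3) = (q - 1)^2*(q + 3)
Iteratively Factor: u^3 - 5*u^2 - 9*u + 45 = (u - 3)*(u^2 - 2*u - 15) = (u - 5)*(u - 3)*(u + 3)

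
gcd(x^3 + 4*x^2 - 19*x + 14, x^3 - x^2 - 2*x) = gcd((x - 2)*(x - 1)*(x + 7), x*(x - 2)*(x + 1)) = x - 2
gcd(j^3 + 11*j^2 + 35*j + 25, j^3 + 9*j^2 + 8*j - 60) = j + 5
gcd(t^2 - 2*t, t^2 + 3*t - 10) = t - 2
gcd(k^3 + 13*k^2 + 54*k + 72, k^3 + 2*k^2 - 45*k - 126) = k^2 + 9*k + 18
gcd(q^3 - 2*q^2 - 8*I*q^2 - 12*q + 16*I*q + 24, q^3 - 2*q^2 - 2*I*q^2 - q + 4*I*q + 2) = q - 2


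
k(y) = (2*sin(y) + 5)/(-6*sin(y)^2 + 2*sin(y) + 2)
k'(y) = (12*sin(y)*cos(y) - 2*cos(y))*(2*sin(y) + 5)/(-6*sin(y)^2 + 2*sin(y) + 2)^2 + 2*cos(y)/(-6*sin(y)^2 + 2*sin(y) + 2) = (30*sin(y) - 3*cos(2*y))*cos(y)/(2*(-3*sin(y)^2 + sin(y) + 1)^2)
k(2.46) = 7.13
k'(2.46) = -36.80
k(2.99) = 2.45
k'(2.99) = -0.70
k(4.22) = -0.73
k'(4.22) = 1.20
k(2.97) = 2.47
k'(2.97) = -0.96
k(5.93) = 7.30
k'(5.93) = -68.15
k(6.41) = 2.44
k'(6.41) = 0.38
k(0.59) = 4.87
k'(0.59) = 16.39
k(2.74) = 3.10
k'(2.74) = -5.10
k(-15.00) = -2.01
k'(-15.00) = 8.98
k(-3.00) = 2.95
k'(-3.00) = 5.51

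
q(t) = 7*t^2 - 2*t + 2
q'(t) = 14*t - 2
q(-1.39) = 18.30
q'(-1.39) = -21.46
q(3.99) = 105.46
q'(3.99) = 53.86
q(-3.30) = 84.83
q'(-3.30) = -48.20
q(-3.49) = 94.24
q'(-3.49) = -50.86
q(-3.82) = 111.79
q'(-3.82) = -55.48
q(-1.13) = 13.20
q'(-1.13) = -17.82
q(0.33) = 2.10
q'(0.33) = 2.62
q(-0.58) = 5.51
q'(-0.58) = -10.12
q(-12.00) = 1034.00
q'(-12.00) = -170.00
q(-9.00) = 587.00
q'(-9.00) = -128.00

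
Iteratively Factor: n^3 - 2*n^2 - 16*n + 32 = (n + 4)*(n^2 - 6*n + 8) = (n - 2)*(n + 4)*(n - 4)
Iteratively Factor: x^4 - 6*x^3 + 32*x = (x + 2)*(x^3 - 8*x^2 + 16*x) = x*(x + 2)*(x^2 - 8*x + 16) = x*(x - 4)*(x + 2)*(x - 4)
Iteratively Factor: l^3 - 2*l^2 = (l)*(l^2 - 2*l) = l^2*(l - 2)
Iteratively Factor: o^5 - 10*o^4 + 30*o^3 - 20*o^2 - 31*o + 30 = (o - 2)*(o^4 - 8*o^3 + 14*o^2 + 8*o - 15) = (o - 5)*(o - 2)*(o^3 - 3*o^2 - o + 3) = (o - 5)*(o - 3)*(o - 2)*(o^2 - 1) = (o - 5)*(o - 3)*(o - 2)*(o - 1)*(o + 1)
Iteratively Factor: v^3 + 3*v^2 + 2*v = (v + 1)*(v^2 + 2*v) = (v + 1)*(v + 2)*(v)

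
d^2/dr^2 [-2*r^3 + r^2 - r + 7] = 2 - 12*r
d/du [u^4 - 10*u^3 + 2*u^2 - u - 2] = 4*u^3 - 30*u^2 + 4*u - 1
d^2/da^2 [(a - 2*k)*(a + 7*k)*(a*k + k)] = 2*k*(3*a + 5*k + 1)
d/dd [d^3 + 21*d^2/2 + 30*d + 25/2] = 3*d^2 + 21*d + 30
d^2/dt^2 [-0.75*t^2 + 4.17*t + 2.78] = -1.50000000000000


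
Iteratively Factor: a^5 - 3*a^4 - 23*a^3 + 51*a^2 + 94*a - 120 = (a - 1)*(a^4 - 2*a^3 - 25*a^2 + 26*a + 120) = (a - 1)*(a + 2)*(a^3 - 4*a^2 - 17*a + 60) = (a - 5)*(a - 1)*(a + 2)*(a^2 + a - 12) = (a - 5)*(a - 1)*(a + 2)*(a + 4)*(a - 3)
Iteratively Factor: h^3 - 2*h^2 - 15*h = (h + 3)*(h^2 - 5*h) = (h - 5)*(h + 3)*(h)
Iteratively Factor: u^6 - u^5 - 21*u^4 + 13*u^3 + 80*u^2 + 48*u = (u + 1)*(u^5 - 2*u^4 - 19*u^3 + 32*u^2 + 48*u) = (u + 1)^2*(u^4 - 3*u^3 - 16*u^2 + 48*u) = u*(u + 1)^2*(u^3 - 3*u^2 - 16*u + 48) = u*(u - 4)*(u + 1)^2*(u^2 + u - 12) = u*(u - 4)*(u + 1)^2*(u + 4)*(u - 3)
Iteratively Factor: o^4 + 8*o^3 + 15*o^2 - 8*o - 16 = (o + 1)*(o^3 + 7*o^2 + 8*o - 16) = (o + 1)*(o + 4)*(o^2 + 3*o - 4) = (o + 1)*(o + 4)^2*(o - 1)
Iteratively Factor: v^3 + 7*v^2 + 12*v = (v + 3)*(v^2 + 4*v) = v*(v + 3)*(v + 4)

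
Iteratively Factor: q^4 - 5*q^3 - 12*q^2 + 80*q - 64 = (q - 4)*(q^3 - q^2 - 16*q + 16) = (q - 4)*(q + 4)*(q^2 - 5*q + 4) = (q - 4)^2*(q + 4)*(q - 1)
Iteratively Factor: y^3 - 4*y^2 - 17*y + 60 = (y - 3)*(y^2 - y - 20) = (y - 3)*(y + 4)*(y - 5)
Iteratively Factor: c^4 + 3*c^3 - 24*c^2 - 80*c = (c)*(c^3 + 3*c^2 - 24*c - 80) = c*(c - 5)*(c^2 + 8*c + 16) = c*(c - 5)*(c + 4)*(c + 4)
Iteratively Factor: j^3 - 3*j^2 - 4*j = (j + 1)*(j^2 - 4*j) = (j - 4)*(j + 1)*(j)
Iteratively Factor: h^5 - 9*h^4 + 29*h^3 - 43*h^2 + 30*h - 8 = (h - 4)*(h^4 - 5*h^3 + 9*h^2 - 7*h + 2) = (h - 4)*(h - 1)*(h^3 - 4*h^2 + 5*h - 2) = (h - 4)*(h - 1)^2*(h^2 - 3*h + 2) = (h - 4)*(h - 2)*(h - 1)^2*(h - 1)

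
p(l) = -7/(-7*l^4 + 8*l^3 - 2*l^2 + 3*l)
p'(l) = -7*(28*l^3 - 24*l^2 + 4*l - 3)/(-7*l^4 + 8*l^3 - 2*l^2 + 3*l)^2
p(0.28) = -8.58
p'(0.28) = 33.10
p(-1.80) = 0.05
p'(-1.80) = 0.10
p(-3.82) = 0.00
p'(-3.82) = 0.00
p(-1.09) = 0.27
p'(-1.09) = 0.75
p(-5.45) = 0.00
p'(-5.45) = 0.00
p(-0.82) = 0.62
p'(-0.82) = 2.05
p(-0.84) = 0.58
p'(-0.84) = 1.89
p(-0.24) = 7.22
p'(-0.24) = 42.71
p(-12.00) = 0.00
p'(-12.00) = 0.00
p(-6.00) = 0.00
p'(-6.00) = 0.00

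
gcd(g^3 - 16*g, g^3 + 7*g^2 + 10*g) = g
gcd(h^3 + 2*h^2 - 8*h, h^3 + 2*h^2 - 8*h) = h^3 + 2*h^2 - 8*h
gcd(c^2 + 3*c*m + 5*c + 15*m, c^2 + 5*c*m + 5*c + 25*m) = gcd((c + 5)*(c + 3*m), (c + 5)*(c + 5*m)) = c + 5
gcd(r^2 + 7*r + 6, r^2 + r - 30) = r + 6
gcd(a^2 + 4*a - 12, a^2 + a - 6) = a - 2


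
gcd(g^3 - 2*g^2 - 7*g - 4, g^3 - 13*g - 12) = g^2 - 3*g - 4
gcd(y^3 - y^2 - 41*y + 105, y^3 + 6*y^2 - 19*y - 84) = y + 7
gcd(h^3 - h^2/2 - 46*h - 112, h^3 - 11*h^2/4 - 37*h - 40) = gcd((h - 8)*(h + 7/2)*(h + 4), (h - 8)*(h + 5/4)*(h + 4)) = h^2 - 4*h - 32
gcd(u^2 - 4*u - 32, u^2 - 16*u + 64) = u - 8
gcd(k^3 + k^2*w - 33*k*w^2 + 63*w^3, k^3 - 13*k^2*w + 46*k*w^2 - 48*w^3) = -k + 3*w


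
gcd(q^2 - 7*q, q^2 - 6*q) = q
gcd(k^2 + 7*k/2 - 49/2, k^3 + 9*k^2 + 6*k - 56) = k + 7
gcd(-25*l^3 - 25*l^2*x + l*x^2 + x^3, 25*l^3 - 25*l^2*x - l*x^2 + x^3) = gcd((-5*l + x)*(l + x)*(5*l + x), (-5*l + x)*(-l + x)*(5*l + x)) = -25*l^2 + x^2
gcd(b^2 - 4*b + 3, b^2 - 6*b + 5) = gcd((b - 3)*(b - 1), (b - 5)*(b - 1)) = b - 1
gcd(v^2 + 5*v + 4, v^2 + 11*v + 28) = v + 4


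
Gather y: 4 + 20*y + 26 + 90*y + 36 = 110*y + 66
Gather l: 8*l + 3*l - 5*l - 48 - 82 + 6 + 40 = 6*l - 84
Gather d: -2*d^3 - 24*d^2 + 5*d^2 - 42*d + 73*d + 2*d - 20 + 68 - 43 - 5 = -2*d^3 - 19*d^2 + 33*d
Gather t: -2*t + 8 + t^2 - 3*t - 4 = t^2 - 5*t + 4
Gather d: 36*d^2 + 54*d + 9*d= 36*d^2 + 63*d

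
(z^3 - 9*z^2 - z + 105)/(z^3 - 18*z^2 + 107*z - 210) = (z + 3)/(z - 6)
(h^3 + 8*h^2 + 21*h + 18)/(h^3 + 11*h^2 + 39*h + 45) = (h + 2)/(h + 5)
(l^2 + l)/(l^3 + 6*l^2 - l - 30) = l*(l + 1)/(l^3 + 6*l^2 - l - 30)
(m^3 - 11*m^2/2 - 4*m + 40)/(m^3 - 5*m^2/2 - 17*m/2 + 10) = (m - 4)/(m - 1)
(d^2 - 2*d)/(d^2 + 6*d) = (d - 2)/(d + 6)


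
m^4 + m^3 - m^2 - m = m*(m - 1)*(m + 1)^2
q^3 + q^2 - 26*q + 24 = (q - 4)*(q - 1)*(q + 6)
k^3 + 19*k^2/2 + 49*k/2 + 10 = (k + 1/2)*(k + 4)*(k + 5)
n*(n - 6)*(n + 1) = n^3 - 5*n^2 - 6*n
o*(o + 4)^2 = o^3 + 8*o^2 + 16*o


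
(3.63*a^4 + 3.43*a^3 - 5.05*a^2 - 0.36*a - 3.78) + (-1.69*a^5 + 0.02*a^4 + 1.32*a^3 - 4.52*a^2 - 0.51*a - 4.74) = -1.69*a^5 + 3.65*a^4 + 4.75*a^3 - 9.57*a^2 - 0.87*a - 8.52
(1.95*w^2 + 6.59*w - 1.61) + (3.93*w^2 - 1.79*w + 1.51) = 5.88*w^2 + 4.8*w - 0.1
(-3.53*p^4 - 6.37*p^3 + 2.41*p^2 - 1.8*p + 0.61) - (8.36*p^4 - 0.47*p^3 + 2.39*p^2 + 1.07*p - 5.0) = -11.89*p^4 - 5.9*p^3 + 0.02*p^2 - 2.87*p + 5.61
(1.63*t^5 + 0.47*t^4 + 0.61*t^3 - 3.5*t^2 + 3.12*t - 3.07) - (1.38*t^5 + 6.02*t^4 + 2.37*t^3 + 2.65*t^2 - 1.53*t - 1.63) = 0.25*t^5 - 5.55*t^4 - 1.76*t^3 - 6.15*t^2 + 4.65*t - 1.44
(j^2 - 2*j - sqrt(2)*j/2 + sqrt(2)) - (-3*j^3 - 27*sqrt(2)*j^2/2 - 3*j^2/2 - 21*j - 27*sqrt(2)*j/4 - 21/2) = 3*j^3 + 5*j^2/2 + 27*sqrt(2)*j^2/2 + 25*sqrt(2)*j/4 + 19*j + sqrt(2) + 21/2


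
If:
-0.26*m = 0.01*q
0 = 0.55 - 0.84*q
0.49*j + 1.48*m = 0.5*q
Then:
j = 0.74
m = -0.03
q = 0.65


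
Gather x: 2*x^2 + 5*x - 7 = 2*x^2 + 5*x - 7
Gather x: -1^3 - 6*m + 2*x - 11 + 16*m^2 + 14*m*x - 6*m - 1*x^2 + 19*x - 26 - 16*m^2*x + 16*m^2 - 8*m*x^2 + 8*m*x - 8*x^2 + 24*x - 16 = 32*m^2 - 12*m + x^2*(-8*m - 9) + x*(-16*m^2 + 22*m + 45) - 54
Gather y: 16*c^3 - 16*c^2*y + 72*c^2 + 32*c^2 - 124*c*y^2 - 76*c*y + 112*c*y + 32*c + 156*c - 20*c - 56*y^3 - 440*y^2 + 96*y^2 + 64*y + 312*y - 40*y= 16*c^3 + 104*c^2 + 168*c - 56*y^3 + y^2*(-124*c - 344) + y*(-16*c^2 + 36*c + 336)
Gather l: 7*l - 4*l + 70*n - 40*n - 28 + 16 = 3*l + 30*n - 12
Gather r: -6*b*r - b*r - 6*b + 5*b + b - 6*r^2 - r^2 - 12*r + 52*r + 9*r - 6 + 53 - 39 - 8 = -7*r^2 + r*(49 - 7*b)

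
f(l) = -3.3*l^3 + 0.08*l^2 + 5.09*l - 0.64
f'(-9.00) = -798.25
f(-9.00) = 2365.73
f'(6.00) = -350.35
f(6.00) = -680.02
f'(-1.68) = -23.12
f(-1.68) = 6.68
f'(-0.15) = 4.84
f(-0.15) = -1.39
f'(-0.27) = 4.33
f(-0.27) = -1.94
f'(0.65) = 1.01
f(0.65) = 1.80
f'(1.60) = -20.00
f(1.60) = -5.81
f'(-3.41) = -110.57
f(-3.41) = 113.78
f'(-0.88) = -2.72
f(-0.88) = -2.81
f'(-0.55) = 2.01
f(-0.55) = -2.87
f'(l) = -9.9*l^2 + 0.16*l + 5.09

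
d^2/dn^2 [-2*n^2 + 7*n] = -4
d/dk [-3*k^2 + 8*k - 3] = 8 - 6*k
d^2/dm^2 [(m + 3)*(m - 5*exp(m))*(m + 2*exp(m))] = -3*m^2*exp(m) - 40*m*exp(2*m) - 21*m*exp(m) + 6*m - 160*exp(2*m) - 24*exp(m) + 6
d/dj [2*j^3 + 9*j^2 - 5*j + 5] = 6*j^2 + 18*j - 5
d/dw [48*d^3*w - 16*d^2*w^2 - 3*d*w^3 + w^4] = 48*d^3 - 32*d^2*w - 9*d*w^2 + 4*w^3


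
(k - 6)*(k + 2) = k^2 - 4*k - 12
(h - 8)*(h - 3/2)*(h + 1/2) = h^3 - 9*h^2 + 29*h/4 + 6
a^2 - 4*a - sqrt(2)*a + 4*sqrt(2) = (a - 4)*(a - sqrt(2))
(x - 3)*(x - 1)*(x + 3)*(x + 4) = x^4 + 3*x^3 - 13*x^2 - 27*x + 36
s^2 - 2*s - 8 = (s - 4)*(s + 2)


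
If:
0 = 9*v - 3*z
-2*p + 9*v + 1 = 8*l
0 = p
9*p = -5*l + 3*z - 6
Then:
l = 7/3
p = 0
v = 53/27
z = 53/9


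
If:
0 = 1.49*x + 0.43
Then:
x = -0.29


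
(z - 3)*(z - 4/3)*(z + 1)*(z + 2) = z^4 - 4*z^3/3 - 7*z^2 + 10*z/3 + 8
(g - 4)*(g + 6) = g^2 + 2*g - 24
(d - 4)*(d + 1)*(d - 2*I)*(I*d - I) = I*d^4 + 2*d^3 - 4*I*d^3 - 8*d^2 - I*d^2 - 2*d + 4*I*d + 8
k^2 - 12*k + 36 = (k - 6)^2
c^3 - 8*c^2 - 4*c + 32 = (c - 8)*(c - 2)*(c + 2)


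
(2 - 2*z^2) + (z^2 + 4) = 6 - z^2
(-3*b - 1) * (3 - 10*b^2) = 30*b^3 + 10*b^2 - 9*b - 3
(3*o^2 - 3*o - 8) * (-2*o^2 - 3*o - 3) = -6*o^4 - 3*o^3 + 16*o^2 + 33*o + 24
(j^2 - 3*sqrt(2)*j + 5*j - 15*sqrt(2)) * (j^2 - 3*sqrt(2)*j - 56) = j^4 - 6*sqrt(2)*j^3 + 5*j^3 - 30*sqrt(2)*j^2 - 38*j^2 - 190*j + 168*sqrt(2)*j + 840*sqrt(2)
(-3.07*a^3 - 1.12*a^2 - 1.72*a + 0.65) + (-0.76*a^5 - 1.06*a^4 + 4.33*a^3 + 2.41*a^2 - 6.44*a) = -0.76*a^5 - 1.06*a^4 + 1.26*a^3 + 1.29*a^2 - 8.16*a + 0.65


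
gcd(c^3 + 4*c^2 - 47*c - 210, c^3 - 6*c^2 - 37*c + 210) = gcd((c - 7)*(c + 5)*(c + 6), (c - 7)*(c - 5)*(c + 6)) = c^2 - c - 42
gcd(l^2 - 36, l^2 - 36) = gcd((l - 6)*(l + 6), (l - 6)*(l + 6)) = l^2 - 36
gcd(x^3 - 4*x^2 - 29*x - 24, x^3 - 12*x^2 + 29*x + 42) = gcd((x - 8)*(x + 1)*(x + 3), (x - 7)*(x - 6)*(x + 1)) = x + 1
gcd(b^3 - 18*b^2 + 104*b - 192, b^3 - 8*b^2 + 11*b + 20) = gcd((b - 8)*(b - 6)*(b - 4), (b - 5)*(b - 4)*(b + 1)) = b - 4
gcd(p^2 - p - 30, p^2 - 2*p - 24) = p - 6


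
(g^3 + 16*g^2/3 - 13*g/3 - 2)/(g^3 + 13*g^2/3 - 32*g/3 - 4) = (g - 1)/(g - 2)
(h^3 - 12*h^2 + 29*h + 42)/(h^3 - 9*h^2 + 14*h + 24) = (h - 7)/(h - 4)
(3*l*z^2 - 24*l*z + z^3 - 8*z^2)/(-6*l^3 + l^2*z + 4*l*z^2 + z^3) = z*(z - 8)/(-2*l^2 + l*z + z^2)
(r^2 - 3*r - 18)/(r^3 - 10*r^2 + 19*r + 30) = (r + 3)/(r^2 - 4*r - 5)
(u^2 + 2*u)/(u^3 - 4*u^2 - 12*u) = 1/(u - 6)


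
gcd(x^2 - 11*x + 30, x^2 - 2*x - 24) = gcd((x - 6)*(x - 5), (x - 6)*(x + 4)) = x - 6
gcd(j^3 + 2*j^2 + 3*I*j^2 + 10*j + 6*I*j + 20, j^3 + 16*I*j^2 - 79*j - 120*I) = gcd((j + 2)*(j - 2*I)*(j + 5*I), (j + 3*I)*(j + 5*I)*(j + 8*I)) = j + 5*I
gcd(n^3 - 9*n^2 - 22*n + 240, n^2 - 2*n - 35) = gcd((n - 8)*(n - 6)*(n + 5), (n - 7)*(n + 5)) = n + 5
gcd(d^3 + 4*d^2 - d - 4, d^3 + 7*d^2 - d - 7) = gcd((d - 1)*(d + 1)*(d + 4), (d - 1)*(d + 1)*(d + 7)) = d^2 - 1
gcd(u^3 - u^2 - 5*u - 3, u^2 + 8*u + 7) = u + 1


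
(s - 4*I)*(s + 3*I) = s^2 - I*s + 12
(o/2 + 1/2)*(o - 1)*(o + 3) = o^3/2 + 3*o^2/2 - o/2 - 3/2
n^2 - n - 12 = (n - 4)*(n + 3)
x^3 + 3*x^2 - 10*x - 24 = (x - 3)*(x + 2)*(x + 4)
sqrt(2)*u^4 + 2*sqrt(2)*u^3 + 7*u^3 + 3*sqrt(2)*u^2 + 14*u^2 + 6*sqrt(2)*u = u*(u + 2)*(u + 3*sqrt(2))*(sqrt(2)*u + 1)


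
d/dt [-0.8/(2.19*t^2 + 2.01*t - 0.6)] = (3.504*t + 1.608)/(2.19*t^2 + 2.01*t - 0.6)^2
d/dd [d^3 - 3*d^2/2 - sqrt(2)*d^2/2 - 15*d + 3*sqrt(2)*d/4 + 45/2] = 3*d^2 - 3*d - sqrt(2)*d - 15 + 3*sqrt(2)/4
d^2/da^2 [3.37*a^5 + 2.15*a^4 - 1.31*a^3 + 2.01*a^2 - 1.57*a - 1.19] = 67.4*a^3 + 25.8*a^2 - 7.86*a + 4.02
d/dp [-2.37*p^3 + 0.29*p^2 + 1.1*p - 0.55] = -7.11*p^2 + 0.58*p + 1.1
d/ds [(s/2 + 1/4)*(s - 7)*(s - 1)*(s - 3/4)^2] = 5*s^4/2 - 18*s^3 + 711*s^2/32 - 167*s/32 - 57/32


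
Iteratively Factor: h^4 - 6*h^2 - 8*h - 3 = (h + 1)*(h^3 - h^2 - 5*h - 3) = (h + 1)^2*(h^2 - 2*h - 3) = (h - 3)*(h + 1)^2*(h + 1)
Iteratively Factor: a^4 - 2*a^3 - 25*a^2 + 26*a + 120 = (a + 2)*(a^3 - 4*a^2 - 17*a + 60) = (a - 3)*(a + 2)*(a^2 - a - 20) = (a - 5)*(a - 3)*(a + 2)*(a + 4)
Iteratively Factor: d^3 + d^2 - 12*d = (d + 4)*(d^2 - 3*d) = d*(d + 4)*(d - 3)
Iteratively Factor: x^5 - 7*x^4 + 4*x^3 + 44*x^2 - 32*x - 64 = (x - 4)*(x^4 - 3*x^3 - 8*x^2 + 12*x + 16) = (x - 4)*(x - 2)*(x^3 - x^2 - 10*x - 8) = (x - 4)*(x - 2)*(x + 1)*(x^2 - 2*x - 8) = (x - 4)^2*(x - 2)*(x + 1)*(x + 2)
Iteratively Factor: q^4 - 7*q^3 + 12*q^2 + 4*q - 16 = (q + 1)*(q^3 - 8*q^2 + 20*q - 16) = (q - 2)*(q + 1)*(q^2 - 6*q + 8) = (q - 2)^2*(q + 1)*(q - 4)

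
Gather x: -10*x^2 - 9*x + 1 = -10*x^2 - 9*x + 1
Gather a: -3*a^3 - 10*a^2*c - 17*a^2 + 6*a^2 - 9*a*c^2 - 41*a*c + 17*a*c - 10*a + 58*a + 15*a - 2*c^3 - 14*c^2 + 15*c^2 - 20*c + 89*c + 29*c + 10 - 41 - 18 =-3*a^3 + a^2*(-10*c - 11) + a*(-9*c^2 - 24*c + 63) - 2*c^3 + c^2 + 98*c - 49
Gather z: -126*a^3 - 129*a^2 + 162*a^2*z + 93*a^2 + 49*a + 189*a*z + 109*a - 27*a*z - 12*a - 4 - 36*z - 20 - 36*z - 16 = -126*a^3 - 36*a^2 + 146*a + z*(162*a^2 + 162*a - 72) - 40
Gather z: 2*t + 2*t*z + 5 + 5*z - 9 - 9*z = 2*t + z*(2*t - 4) - 4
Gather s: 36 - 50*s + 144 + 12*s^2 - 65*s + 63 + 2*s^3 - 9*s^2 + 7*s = 2*s^3 + 3*s^2 - 108*s + 243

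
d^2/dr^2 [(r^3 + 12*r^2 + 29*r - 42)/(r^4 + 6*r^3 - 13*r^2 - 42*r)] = 2*(r^6 + 15*r^5 - 33*r^4 + 77*r^3 + 90*r^2 - 108*r - 216)/(r^3*(r^6 - 3*r^5 - 15*r^4 + 35*r^3 + 90*r^2 - 108*r - 216))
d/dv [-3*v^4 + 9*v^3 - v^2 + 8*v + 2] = -12*v^3 + 27*v^2 - 2*v + 8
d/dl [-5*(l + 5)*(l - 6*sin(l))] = -5*l + 5*(l + 5)*(6*cos(l) - 1) + 30*sin(l)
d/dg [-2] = 0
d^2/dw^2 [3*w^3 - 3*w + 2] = 18*w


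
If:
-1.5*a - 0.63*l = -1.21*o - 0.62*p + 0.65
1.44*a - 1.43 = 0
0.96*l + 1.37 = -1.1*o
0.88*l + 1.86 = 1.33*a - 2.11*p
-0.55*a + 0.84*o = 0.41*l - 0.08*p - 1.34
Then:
No Solution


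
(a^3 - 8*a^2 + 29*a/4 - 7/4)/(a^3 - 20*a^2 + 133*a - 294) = (a^2 - a + 1/4)/(a^2 - 13*a + 42)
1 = 1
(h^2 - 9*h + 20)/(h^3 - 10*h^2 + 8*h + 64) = (h - 5)/(h^2 - 6*h - 16)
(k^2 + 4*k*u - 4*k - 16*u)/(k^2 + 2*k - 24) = (k + 4*u)/(k + 6)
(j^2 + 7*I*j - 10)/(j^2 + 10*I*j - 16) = (j + 5*I)/(j + 8*I)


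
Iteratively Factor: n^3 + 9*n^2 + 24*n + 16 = (n + 4)*(n^2 + 5*n + 4) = (n + 1)*(n + 4)*(n + 4)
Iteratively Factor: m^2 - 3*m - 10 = (m - 5)*(m + 2)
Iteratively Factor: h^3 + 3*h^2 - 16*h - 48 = (h - 4)*(h^2 + 7*h + 12) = (h - 4)*(h + 3)*(h + 4)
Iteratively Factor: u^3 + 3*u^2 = (u)*(u^2 + 3*u) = u*(u + 3)*(u)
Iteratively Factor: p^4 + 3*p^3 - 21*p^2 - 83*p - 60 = (p - 5)*(p^3 + 8*p^2 + 19*p + 12) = (p - 5)*(p + 1)*(p^2 + 7*p + 12) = (p - 5)*(p + 1)*(p + 4)*(p + 3)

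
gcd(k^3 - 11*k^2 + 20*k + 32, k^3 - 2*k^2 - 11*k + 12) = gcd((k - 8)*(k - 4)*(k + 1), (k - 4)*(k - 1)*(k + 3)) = k - 4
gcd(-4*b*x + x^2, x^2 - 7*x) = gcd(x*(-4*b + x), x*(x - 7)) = x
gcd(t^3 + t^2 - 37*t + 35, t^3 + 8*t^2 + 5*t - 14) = t^2 + 6*t - 7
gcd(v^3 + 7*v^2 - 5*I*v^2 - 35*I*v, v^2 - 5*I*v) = v^2 - 5*I*v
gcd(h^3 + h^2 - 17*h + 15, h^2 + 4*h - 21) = h - 3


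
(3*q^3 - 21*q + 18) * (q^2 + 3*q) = 3*q^5 + 9*q^4 - 21*q^3 - 45*q^2 + 54*q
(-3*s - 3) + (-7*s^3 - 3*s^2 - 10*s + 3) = -7*s^3 - 3*s^2 - 13*s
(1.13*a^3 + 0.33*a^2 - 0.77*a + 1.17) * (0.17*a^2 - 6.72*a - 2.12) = 0.1921*a^5 - 7.5375*a^4 - 4.7441*a^3 + 4.6737*a^2 - 6.23*a - 2.4804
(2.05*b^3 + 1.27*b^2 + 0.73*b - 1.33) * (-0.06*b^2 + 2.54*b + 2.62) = -0.123*b^5 + 5.1308*b^4 + 8.553*b^3 + 5.2614*b^2 - 1.4656*b - 3.4846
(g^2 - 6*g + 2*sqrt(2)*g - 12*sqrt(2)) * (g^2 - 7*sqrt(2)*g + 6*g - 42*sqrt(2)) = g^4 - 5*sqrt(2)*g^3 - 64*g^2 + 180*sqrt(2)*g + 1008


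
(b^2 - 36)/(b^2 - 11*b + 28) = (b^2 - 36)/(b^2 - 11*b + 28)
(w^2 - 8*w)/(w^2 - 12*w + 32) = w/(w - 4)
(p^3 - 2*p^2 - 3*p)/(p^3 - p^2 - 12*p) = (-p^2 + 2*p + 3)/(-p^2 + p + 12)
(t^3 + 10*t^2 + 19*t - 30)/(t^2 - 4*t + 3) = (t^2 + 11*t + 30)/(t - 3)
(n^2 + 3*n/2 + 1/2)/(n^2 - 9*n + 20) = (2*n^2 + 3*n + 1)/(2*(n^2 - 9*n + 20))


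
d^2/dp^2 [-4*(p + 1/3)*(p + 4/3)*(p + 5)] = -24*p - 160/3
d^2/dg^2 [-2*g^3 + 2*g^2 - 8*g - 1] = 4 - 12*g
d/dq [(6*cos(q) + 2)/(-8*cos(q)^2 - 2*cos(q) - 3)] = 2*(-24*cos(q)^2 - 16*cos(q) + 7)*sin(q)/(-8*sin(q)^2 + 2*cos(q) + 11)^2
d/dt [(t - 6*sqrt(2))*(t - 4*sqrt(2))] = 2*t - 10*sqrt(2)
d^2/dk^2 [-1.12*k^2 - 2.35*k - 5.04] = -2.24000000000000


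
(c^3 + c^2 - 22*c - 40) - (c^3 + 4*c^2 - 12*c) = -3*c^2 - 10*c - 40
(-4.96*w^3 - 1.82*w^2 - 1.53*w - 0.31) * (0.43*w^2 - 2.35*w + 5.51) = -2.1328*w^5 + 10.8734*w^4 - 23.7105*w^3 - 6.566*w^2 - 7.7018*w - 1.7081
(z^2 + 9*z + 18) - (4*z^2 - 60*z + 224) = -3*z^2 + 69*z - 206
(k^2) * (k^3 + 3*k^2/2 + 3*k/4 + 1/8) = k^5 + 3*k^4/2 + 3*k^3/4 + k^2/8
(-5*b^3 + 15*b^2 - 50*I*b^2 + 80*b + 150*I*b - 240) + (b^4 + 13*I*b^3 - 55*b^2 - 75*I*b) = b^4 - 5*b^3 + 13*I*b^3 - 40*b^2 - 50*I*b^2 + 80*b + 75*I*b - 240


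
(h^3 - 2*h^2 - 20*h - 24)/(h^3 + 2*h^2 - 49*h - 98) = (h^2 - 4*h - 12)/(h^2 - 49)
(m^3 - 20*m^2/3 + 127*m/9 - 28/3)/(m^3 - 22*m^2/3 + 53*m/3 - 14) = (m - 4/3)/(m - 2)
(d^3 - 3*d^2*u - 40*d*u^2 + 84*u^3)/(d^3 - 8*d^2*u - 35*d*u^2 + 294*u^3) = (-d + 2*u)/(-d + 7*u)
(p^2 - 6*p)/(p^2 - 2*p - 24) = p/(p + 4)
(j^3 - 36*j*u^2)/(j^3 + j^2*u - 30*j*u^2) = (-j + 6*u)/(-j + 5*u)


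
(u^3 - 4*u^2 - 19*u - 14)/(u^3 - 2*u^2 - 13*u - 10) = (u - 7)/(u - 5)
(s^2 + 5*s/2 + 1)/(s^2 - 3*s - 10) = (s + 1/2)/(s - 5)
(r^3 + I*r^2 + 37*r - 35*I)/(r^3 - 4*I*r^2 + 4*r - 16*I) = (r^3 + I*r^2 + 37*r - 35*I)/(r^3 - 4*I*r^2 + 4*r - 16*I)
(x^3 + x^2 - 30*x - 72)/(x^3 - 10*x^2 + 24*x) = (x^2 + 7*x + 12)/(x*(x - 4))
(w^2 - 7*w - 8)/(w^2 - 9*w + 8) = (w + 1)/(w - 1)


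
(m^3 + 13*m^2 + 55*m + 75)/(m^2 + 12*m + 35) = (m^2 + 8*m + 15)/(m + 7)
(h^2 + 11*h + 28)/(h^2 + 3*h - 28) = (h + 4)/(h - 4)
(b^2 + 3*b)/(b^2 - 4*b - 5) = b*(b + 3)/(b^2 - 4*b - 5)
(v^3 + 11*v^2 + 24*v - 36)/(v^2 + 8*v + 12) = (v^2 + 5*v - 6)/(v + 2)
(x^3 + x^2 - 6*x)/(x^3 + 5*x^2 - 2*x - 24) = x/(x + 4)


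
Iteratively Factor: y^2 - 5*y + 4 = (y - 1)*(y - 4)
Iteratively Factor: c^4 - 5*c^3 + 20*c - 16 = (c + 2)*(c^3 - 7*c^2 + 14*c - 8) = (c - 1)*(c + 2)*(c^2 - 6*c + 8) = (c - 2)*(c - 1)*(c + 2)*(c - 4)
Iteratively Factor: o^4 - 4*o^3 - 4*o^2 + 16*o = (o + 2)*(o^3 - 6*o^2 + 8*o) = o*(o + 2)*(o^2 - 6*o + 8) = o*(o - 4)*(o + 2)*(o - 2)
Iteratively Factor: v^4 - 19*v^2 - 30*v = (v + 3)*(v^3 - 3*v^2 - 10*v) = (v + 2)*(v + 3)*(v^2 - 5*v) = (v - 5)*(v + 2)*(v + 3)*(v)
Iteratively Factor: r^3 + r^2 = (r)*(r^2 + r) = r^2*(r + 1)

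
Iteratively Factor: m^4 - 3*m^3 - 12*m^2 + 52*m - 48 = (m - 2)*(m^3 - m^2 - 14*m + 24) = (m - 2)*(m + 4)*(m^2 - 5*m + 6) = (m - 2)^2*(m + 4)*(m - 3)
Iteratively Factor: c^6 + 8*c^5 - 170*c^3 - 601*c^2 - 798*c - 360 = (c + 3)*(c^5 + 5*c^4 - 15*c^3 - 125*c^2 - 226*c - 120) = (c - 5)*(c + 3)*(c^4 + 10*c^3 + 35*c^2 + 50*c + 24) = (c - 5)*(c + 1)*(c + 3)*(c^3 + 9*c^2 + 26*c + 24) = (c - 5)*(c + 1)*(c + 3)*(c + 4)*(c^2 + 5*c + 6) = (c - 5)*(c + 1)*(c + 3)^2*(c + 4)*(c + 2)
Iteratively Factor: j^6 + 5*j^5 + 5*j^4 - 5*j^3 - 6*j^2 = (j)*(j^5 + 5*j^4 + 5*j^3 - 5*j^2 - 6*j) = j*(j + 1)*(j^4 + 4*j^3 + j^2 - 6*j) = j^2*(j + 1)*(j^3 + 4*j^2 + j - 6) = j^2*(j + 1)*(j + 3)*(j^2 + j - 2) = j^2*(j + 1)*(j + 2)*(j + 3)*(j - 1)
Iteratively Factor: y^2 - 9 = (y + 3)*(y - 3)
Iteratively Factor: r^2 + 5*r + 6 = (r + 3)*(r + 2)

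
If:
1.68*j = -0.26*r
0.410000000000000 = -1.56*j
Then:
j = -0.26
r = 1.70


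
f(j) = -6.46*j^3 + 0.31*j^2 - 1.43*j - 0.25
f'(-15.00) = -4371.23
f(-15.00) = 21893.45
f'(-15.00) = -4371.23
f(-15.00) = 21893.45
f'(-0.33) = -3.75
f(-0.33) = 0.49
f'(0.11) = -1.60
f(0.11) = -0.41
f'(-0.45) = -5.63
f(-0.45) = 1.04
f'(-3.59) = -253.43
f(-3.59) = 307.77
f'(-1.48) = -44.80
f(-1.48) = 23.49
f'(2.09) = -84.79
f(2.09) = -60.86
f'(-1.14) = -27.32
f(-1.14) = 11.35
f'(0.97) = -19.06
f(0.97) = -7.24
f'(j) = -19.38*j^2 + 0.62*j - 1.43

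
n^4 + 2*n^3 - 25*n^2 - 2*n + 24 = (n - 4)*(n - 1)*(n + 1)*(n + 6)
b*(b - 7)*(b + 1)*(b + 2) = b^4 - 4*b^3 - 19*b^2 - 14*b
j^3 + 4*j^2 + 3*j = j*(j + 1)*(j + 3)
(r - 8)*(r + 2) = r^2 - 6*r - 16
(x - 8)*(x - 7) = x^2 - 15*x + 56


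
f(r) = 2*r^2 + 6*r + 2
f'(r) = 4*r + 6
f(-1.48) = -2.50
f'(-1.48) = 0.08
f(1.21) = 12.19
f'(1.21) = 10.84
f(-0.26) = 0.58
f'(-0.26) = 4.96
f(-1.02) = -2.04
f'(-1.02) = 1.92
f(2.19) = 24.73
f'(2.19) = 14.76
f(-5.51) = 29.66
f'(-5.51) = -16.04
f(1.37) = 13.97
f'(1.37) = 11.48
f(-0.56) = -0.73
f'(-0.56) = 3.76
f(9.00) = 218.00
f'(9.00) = 42.00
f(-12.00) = 218.00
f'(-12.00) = -42.00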